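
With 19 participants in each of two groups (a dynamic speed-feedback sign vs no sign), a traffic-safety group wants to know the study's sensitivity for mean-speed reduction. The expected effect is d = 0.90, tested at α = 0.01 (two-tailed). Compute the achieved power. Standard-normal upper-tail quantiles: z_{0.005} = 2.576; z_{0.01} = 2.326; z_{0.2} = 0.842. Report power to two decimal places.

power ≈ 0.58

For two equal groups, power = Φ(d·√(n/2) − z_{α/2}).
d·√(n/2) = 0.90 × √(19/2) = 0.90 × 3.082 = 2.774.
z_β = 2.774 − 2.576 = 0.198.
Power = Φ(0.198) = 0.578.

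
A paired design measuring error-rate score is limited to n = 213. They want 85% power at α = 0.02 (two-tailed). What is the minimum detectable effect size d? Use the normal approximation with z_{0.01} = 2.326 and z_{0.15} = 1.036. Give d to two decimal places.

For a single sample (or paired design) of n = 213: d_min = (z_{α/2} + z_β)/√n.
z-sum = 2.326 + 1.036 = 3.362.
d_min = 3.362 / √213 = 3.362 / 14.595 = 0.230.

d_min ≈ 0.23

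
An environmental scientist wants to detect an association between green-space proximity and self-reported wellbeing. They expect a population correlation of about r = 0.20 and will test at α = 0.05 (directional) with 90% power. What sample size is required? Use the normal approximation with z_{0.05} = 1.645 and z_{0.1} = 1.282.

Fisher's z: C = ½·ln((1+r)/(1−r)) = ½·ln(1.5000) = 0.2027.
n = ((z_{α} + z_β)/C)² + 3.
(1.645 + 1.282) / 0.2027 = 2.927 / 0.2027 = 14.440.
n = 14.440² + 3 = 208.52 + 3 = 211.5.
Round up.

n = 212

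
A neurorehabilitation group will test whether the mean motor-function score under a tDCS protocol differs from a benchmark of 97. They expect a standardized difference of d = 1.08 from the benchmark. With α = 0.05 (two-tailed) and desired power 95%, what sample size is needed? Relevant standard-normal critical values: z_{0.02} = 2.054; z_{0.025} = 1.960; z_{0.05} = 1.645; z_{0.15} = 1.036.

n = 12

For a one-sample test: n = ((z_{α/2} + z_β) / d)².
z_{α/2} + z_β = 1.960 + 1.645 = 3.605.
n = (3.605 / 1.08)² = 3.338² = 11.14.
Round up.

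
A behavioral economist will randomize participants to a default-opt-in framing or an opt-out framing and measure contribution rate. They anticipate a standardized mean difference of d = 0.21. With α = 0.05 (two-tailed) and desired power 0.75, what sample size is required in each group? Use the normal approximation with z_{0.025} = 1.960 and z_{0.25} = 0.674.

n = 315 per group

For two independent groups with equal n: n = 2·((z_{α/2} + z_β) / d)².
z_{α/2} + z_β = 1.960 + 0.674 = 2.634.
n = 2 × (2.634 / 0.21)² = 2 × 12.543² = 2 × 157.32 = 314.6.
Round up to the next whole participant.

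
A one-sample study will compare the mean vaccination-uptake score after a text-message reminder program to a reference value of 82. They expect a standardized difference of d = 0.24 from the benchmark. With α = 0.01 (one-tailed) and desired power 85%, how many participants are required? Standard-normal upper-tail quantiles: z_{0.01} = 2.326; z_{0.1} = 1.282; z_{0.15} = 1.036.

For a one-sample test: n = ((z_{α} + z_β) / d)².
z_{α} + z_β = 2.326 + 1.036 = 3.362.
n = (3.362 / 0.24)² = 14.008² = 196.23.
Round up.

n = 197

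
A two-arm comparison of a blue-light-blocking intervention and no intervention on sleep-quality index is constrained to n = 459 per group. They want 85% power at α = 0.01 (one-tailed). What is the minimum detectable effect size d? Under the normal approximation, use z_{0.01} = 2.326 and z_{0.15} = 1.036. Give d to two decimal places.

d_min ≈ 0.22

For two independent groups of n = 459 each: d_min = (z_{α} + z_β)·√(2/n).
z-sum = 2.326 + 1.036 = 3.362.
d_min = 3.362 × √(2/459) = 3.362 × 0.0660 = 0.222.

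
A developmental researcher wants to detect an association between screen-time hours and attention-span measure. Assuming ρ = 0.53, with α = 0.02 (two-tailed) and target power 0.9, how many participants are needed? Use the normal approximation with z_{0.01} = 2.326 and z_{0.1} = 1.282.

Fisher's z: C = ½·ln((1+r)/(1−r)) = ½·ln(3.2553) = 0.5901.
n = ((z_{α/2} + z_β)/C)² + 3.
(2.326 + 1.282) / 0.5901 = 3.608 / 0.5901 = 6.114.
n = 6.114² + 3 = 37.38 + 3 = 40.4.
Round up.

n = 41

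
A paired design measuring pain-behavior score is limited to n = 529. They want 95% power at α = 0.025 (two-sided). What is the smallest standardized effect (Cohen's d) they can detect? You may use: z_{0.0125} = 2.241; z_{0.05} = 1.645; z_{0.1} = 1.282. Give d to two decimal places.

For a single sample (or paired design) of n = 529: d_min = (z_{α/2} + z_β)/√n.
z-sum = 2.241 + 1.645 = 3.886.
d_min = 3.886 / √529 = 3.886 / 23.000 = 0.169.

d_min ≈ 0.17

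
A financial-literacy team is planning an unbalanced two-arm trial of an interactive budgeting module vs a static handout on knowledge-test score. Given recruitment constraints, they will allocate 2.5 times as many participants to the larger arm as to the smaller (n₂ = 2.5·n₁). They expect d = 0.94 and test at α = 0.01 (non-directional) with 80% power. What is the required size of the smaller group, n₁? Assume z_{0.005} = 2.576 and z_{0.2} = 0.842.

n₁ = 19

With allocation ratio k = n₂/n₁ = 2.5, Var(x̄₁−x̄₂) = σ²(1/n₁ + 1/(k·n₁)) = σ²·(k+1)/(k·n₁).
So n₁ = (1 + 1/k)·((z_{α/2} + z_β)/d)² = 1.400 × (3.418/0.94)².
n₁ = 1.400 × 13.22 = 18.5.
Round up: n₁ = 19, giving n₂ = ⌈2.5 × 19⌉ = ⌈47.5⌉ = 48.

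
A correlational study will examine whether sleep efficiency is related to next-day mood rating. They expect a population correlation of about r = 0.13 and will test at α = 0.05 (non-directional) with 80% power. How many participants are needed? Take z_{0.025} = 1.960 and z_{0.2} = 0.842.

n = 463

Fisher's z: C = ½·ln((1+r)/(1−r)) = ½·ln(1.2989) = 0.1307.
n = ((z_{α/2} + z_β)/C)² + 3.
(1.960 + 0.842) / 0.1307 = 2.802 / 0.1307 = 21.438.
n = 21.438² + 3 = 459.61 + 3 = 462.6.
Round up.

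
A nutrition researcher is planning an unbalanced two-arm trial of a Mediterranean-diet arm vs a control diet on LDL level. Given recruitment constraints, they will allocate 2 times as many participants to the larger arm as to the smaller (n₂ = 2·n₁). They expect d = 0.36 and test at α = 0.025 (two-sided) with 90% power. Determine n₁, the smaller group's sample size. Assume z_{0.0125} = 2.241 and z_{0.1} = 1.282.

With allocation ratio k = n₂/n₁ = 2, Var(x̄₁−x̄₂) = σ²(1/n₁ + 1/(k·n₁)) = σ²·(k+1)/(k·n₁).
So n₁ = (1 + 1/k)·((z_{α/2} + z_β)/d)² = 1.500 × (3.523/0.36)².
n₁ = 1.500 × 95.77 = 143.7.
Round up: n₁ = 144, giving n₂ = 2 × 144 = 288.

n₁ = 144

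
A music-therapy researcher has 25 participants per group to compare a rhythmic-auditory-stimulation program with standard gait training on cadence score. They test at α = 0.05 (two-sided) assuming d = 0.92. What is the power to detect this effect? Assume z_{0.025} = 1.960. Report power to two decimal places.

For two equal groups, power = Φ(d·√(n/2) − z_{α/2}).
d·√(n/2) = 0.92 × √(25/2) = 0.92 × 3.536 = 3.253.
z_β = 3.253 − 1.960 = 1.293.
Power = Φ(1.293) = 0.902.

power ≈ 0.90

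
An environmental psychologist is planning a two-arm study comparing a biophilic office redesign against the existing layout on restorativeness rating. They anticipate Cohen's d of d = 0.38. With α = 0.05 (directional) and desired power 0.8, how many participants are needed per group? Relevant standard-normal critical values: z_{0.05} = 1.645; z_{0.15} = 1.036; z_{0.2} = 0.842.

For two independent groups with equal n: n = 2·((z_{α} + z_β) / d)².
z_{α} + z_β = 1.645 + 0.842 = 2.487.
n = 2 × (2.487 / 0.38)² = 2 × 6.545² = 2 × 42.83 = 85.7.
Round up to the next whole participant.

n = 86 per group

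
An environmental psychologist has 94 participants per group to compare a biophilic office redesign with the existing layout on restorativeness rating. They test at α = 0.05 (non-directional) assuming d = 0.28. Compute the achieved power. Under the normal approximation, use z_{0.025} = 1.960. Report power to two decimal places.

power ≈ 0.48

For two equal groups, power = Φ(d·√(n/2) − z_{α/2}).
d·√(n/2) = 0.28 × √(94/2) = 0.28 × 6.856 = 1.920.
z_β = 1.920 − 1.960 = -0.040.
Power = Φ(-0.040) = 0.484.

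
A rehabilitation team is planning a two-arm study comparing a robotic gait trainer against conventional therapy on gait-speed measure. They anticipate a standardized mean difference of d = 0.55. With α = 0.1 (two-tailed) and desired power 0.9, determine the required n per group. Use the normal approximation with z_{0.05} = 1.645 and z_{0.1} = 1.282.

For two independent groups with equal n: n = 2·((z_{α/2} + z_β) / d)².
z_{α/2} + z_β = 1.645 + 1.282 = 2.927.
n = 2 × (2.927 / 0.55)² = 2 × 5.322² = 2 × 28.32 = 56.6.
Round up to the next whole participant.

n = 57 per group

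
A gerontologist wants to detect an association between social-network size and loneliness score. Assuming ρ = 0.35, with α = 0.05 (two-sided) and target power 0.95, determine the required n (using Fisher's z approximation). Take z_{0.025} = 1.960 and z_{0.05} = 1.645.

n = 101

Fisher's z: C = ½·ln((1+r)/(1−r)) = ½·ln(2.0769) = 0.3654.
n = ((z_{α/2} + z_β)/C)² + 3.
(1.960 + 1.645) / 0.3654 = 3.605 / 0.3654 = 9.866.
n = 9.866² + 3 = 97.34 + 3 = 100.3.
Round up.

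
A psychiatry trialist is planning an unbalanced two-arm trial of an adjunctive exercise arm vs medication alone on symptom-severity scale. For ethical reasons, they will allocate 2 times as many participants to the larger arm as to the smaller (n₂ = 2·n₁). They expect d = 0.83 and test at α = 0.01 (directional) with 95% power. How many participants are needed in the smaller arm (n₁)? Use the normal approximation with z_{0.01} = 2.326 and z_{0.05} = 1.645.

With allocation ratio k = n₂/n₁ = 2, Var(x̄₁−x̄₂) = σ²(1/n₁ + 1/(k·n₁)) = σ²·(k+1)/(k·n₁).
So n₁ = (1 + 1/k)·((z_{α} + z_β)/d)² = 1.500 × (3.971/0.83)².
n₁ = 1.500 × 22.89 = 34.3.
Round up: n₁ = 35, giving n₂ = 2 × 35 = 70.

n₁ = 35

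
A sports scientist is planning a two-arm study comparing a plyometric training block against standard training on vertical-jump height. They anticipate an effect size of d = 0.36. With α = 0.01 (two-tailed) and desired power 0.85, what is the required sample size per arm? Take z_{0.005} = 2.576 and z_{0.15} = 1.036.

For two independent groups with equal n: n = 2·((z_{α/2} + z_β) / d)².
z_{α/2} + z_β = 2.576 + 1.036 = 3.612.
n = 2 × (3.612 / 0.36)² = 2 × 10.033² = 2 × 100.67 = 201.3.
Round up to the next whole participant.

n = 202 per group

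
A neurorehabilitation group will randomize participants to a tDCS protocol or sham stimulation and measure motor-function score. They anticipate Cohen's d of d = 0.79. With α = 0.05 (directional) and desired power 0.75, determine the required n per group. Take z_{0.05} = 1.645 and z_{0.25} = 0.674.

n = 18 per group

For two independent groups with equal n: n = 2·((z_{α} + z_β) / d)².
z_{α} + z_β = 1.645 + 0.674 = 2.319.
n = 2 × (2.319 / 0.79)² = 2 × 2.935² = 2 × 8.62 = 17.2.
Round up to the next whole participant.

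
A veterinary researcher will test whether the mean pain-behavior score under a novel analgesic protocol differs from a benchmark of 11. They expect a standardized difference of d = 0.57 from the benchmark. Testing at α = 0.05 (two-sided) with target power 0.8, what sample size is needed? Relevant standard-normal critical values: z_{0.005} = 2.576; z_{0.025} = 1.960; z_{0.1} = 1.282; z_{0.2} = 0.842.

n = 25

For a one-sample test: n = ((z_{α/2} + z_β) / d)².
z_{α/2} + z_β = 1.960 + 0.842 = 2.802.
n = (2.802 / 0.57)² = 4.916² = 24.16.
Round up.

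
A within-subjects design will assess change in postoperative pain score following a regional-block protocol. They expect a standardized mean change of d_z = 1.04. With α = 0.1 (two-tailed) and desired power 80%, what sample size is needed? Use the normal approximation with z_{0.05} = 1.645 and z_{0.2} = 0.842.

For a paired (one-sample on differences) test: n = ((z_{α/2} + z_β) / d)².
z_{α/2} + z_β = 1.645 + 0.842 = 2.487.
n = (2.487 / 1.04)² = 2.391² = 5.72.
Round up.

n = 6 pairs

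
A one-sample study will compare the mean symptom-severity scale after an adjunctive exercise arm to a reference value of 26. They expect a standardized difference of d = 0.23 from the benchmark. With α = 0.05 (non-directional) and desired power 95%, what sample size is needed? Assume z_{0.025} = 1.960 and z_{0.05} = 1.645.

For a one-sample test: n = ((z_{α/2} + z_β) / d)².
z_{α/2} + z_β = 1.960 + 1.645 = 3.605.
n = (3.605 / 0.23)² = 15.674² = 245.67.
Round up.

n = 246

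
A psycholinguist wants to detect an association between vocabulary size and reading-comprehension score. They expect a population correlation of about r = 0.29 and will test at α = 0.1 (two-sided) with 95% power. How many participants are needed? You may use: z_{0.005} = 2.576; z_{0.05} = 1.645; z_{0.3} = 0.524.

Fisher's z: C = ½·ln((1+r)/(1−r)) = ½·ln(1.8169) = 0.2986.
n = ((z_{α/2} + z_β)/C)² + 3.
(1.645 + 1.645) / 0.2986 = 3.290 / 0.2986 = 11.018.
n = 11.018² + 3 = 121.40 + 3 = 124.4.
Round up.

n = 125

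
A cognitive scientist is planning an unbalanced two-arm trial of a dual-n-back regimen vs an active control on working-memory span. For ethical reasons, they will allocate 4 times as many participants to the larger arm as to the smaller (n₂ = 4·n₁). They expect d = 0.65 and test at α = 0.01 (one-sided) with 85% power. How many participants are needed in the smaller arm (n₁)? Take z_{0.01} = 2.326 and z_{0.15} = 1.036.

With allocation ratio k = n₂/n₁ = 4, Var(x̄₁−x̄₂) = σ²(1/n₁ + 1/(k·n₁)) = σ²·(k+1)/(k·n₁).
So n₁ = (1 + 1/k)·((z_{α} + z_β)/d)² = 1.250 × (3.362/0.65)².
n₁ = 1.250 × 26.75 = 33.4.
Round up: n₁ = 34, giving n₂ = 4 × 34 = 136.

n₁ = 34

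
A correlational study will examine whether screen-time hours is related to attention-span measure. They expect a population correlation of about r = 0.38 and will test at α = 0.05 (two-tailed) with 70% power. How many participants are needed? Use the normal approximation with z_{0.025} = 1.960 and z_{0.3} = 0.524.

n = 42

Fisher's z: C = ½·ln((1+r)/(1−r)) = ½·ln(2.2258) = 0.4001.
n = ((z_{α/2} + z_β)/C)² + 3.
(1.960 + 0.524) / 0.4001 = 2.484 / 0.4001 = 6.208.
n = 6.208² + 3 = 38.54 + 3 = 41.5.
Round up.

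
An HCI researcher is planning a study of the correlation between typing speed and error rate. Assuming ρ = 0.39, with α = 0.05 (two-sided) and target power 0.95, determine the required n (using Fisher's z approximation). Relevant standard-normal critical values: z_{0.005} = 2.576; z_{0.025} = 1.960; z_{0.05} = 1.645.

Fisher's z: C = ½·ln((1+r)/(1−r)) = ½·ln(2.2787) = 0.4118.
n = ((z_{α/2} + z_β)/C)² + 3.
(1.960 + 1.645) / 0.4118 = 3.605 / 0.4118 = 8.754.
n = 8.754² + 3 = 76.64 + 3 = 79.6.
Round up.

n = 80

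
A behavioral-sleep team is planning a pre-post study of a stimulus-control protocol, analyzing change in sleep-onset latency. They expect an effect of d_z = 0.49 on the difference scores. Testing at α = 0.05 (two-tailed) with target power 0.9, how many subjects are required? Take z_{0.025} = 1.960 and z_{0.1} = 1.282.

n = 44 pairs

For a paired (one-sample on differences) test: n = ((z_{α/2} + z_β) / d)².
z_{α/2} + z_β = 1.960 + 1.282 = 3.242.
n = (3.242 / 0.49)² = 6.616² = 43.78.
Round up.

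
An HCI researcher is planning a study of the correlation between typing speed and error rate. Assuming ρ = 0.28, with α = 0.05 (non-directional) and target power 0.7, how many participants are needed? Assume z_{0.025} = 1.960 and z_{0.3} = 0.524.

n = 78

Fisher's z: C = ½·ln((1+r)/(1−r)) = ½·ln(1.7778) = 0.2877.
n = ((z_{α/2} + z_β)/C)² + 3.
(1.960 + 0.524) / 0.2877 = 2.484 / 0.2877 = 8.634.
n = 8.634² + 3 = 74.55 + 3 = 77.5.
Round up.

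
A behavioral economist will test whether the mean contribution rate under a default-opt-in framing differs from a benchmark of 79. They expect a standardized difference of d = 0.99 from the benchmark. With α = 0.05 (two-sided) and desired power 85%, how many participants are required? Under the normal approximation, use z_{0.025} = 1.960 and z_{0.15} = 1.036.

n = 10

For a one-sample test: n = ((z_{α/2} + z_β) / d)².
z_{α/2} + z_β = 1.960 + 1.036 = 2.996.
n = (2.996 / 0.99)² = 3.026² = 9.16.
Round up.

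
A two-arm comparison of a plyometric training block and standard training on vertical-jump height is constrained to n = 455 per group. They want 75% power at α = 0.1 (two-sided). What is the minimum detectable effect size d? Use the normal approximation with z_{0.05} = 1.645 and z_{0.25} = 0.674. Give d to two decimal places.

d_min ≈ 0.15

For two independent groups of n = 455 each: d_min = (z_{α/2} + z_β)·√(2/n).
z-sum = 1.645 + 0.674 = 2.319.
d_min = 2.319 × √(2/455) = 2.319 × 0.0663 = 0.154.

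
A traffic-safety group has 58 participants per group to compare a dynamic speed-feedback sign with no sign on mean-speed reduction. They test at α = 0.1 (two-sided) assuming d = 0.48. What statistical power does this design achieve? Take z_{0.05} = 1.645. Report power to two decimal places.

power ≈ 0.83

For two equal groups, power = Φ(d·√(n/2) − z_{α/2}).
d·√(n/2) = 0.48 × √(58/2) = 0.48 × 5.385 = 2.585.
z_β = 2.585 − 1.645 = 0.940.
Power = Φ(0.940) = 0.826.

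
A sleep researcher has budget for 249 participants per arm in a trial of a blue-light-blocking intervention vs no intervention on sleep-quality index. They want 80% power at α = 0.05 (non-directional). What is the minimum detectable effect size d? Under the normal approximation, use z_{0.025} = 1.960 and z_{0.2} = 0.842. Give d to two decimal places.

d_min ≈ 0.25

For two independent groups of n = 249 each: d_min = (z_{α/2} + z_β)·√(2/n).
z-sum = 1.960 + 0.842 = 2.802.
d_min = 2.802 × √(2/249) = 2.802 × 0.0896 = 0.251.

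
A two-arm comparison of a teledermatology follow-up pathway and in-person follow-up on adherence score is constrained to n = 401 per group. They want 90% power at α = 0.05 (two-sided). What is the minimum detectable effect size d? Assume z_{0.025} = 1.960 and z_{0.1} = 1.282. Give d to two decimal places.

d_min ≈ 0.23

For two independent groups of n = 401 each: d_min = (z_{α/2} + z_β)·√(2/n).
z-sum = 1.960 + 1.282 = 3.242.
d_min = 3.242 × √(2/401) = 3.242 × 0.0706 = 0.229.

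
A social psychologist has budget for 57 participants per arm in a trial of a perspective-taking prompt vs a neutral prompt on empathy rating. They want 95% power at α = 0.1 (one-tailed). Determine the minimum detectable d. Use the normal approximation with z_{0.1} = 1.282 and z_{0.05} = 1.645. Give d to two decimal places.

d_min ≈ 0.55

For two independent groups of n = 57 each: d_min = (z_{α} + z_β)·√(2/n).
z-sum = 1.282 + 1.645 = 2.927.
d_min = 2.927 × √(2/57) = 2.927 × 0.1873 = 0.548.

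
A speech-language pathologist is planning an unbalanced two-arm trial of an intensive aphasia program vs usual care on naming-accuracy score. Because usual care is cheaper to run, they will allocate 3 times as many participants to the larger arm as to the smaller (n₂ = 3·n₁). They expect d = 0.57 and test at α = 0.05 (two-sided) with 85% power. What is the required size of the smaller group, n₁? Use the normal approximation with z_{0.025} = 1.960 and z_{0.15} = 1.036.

n₁ = 37

With allocation ratio k = n₂/n₁ = 3, Var(x̄₁−x̄₂) = σ²(1/n₁ + 1/(k·n₁)) = σ²·(k+1)/(k·n₁).
So n₁ = (1 + 1/k)·((z_{α/2} + z_β)/d)² = 1.333 × (2.996/0.57)².
n₁ = 1.333 × 27.63 = 36.8.
Round up: n₁ = 37, giving n₂ = 3 × 37 = 111.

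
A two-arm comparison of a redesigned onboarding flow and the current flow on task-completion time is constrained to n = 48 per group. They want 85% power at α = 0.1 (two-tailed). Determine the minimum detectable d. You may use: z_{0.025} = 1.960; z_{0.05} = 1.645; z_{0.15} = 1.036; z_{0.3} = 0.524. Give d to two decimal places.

For two independent groups of n = 48 each: d_min = (z_{α/2} + z_β)·√(2/n).
z-sum = 1.645 + 1.036 = 2.681.
d_min = 2.681 × √(2/48) = 2.681 × 0.2041 = 0.547.

d_min ≈ 0.55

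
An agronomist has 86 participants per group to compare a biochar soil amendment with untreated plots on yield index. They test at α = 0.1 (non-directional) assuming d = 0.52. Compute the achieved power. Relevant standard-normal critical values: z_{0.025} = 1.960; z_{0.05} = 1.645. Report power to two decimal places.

power ≈ 0.96

For two equal groups, power = Φ(d·√(n/2) − z_{α/2}).
d·√(n/2) = 0.52 × √(86/2) = 0.52 × 6.557 = 3.410.
z_β = 3.410 − 1.645 = 1.765.
Power = Φ(1.765) = 0.961.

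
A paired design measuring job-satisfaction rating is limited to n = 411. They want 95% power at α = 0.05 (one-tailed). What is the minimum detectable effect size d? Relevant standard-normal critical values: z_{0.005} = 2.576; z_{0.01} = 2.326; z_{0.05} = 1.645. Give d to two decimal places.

d_min ≈ 0.16

For a single sample (or paired design) of n = 411: d_min = (z_{α} + z_β)/√n.
z-sum = 1.645 + 1.645 = 3.290.
d_min = 3.290 / √411 = 3.290 / 20.273 = 0.162.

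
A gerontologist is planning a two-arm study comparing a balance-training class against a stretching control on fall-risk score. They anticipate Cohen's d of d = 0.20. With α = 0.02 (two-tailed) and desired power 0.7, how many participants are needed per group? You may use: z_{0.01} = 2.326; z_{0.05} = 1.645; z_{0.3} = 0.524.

For two independent groups with equal n: n = 2·((z_{α/2} + z_β) / d)².
z_{α/2} + z_β = 2.326 + 0.524 = 2.850.
n = 2 × (2.850 / 0.20)² = 2 × 14.250² = 2 × 203.06 = 406.1.
Round up to the next whole participant.

n = 407 per group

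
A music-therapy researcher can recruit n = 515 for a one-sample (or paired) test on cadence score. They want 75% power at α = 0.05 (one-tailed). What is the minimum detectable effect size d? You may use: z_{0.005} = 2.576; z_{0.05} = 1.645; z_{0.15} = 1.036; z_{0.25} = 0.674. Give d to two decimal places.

For a single sample (or paired design) of n = 515: d_min = (z_{α} + z_β)/√n.
z-sum = 1.645 + 0.674 = 2.319.
d_min = 2.319 / √515 = 2.319 / 22.694 = 0.102.

d_min ≈ 0.10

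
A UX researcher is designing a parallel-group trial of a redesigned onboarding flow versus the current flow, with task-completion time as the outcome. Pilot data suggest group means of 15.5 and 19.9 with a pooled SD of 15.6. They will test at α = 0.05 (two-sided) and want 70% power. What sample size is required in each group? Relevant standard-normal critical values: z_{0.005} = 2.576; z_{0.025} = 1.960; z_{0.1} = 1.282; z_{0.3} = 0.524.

n = 156 per group

Cohen's d = |M₁ − M₂| / SD_pooled = |15.5 − 19.9| / 15.6 = 4.4 / 15.6 = 0.282.
For two independent groups with equal n: n = 2·((z_{α/2} + z_β) / d)².
z_{α/2} + z_β = 1.960 + 0.524 = 2.484.
n = 2 × (2.484 / 0.282)² = 2 × 8.809² = 2 × 77.59 = 155.2.
Round up to the next whole participant.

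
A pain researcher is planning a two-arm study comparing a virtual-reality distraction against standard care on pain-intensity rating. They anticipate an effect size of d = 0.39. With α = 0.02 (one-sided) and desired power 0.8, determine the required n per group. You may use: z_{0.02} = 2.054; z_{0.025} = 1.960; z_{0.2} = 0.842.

For two independent groups with equal n: n = 2·((z_{α} + z_β) / d)².
z_{α} + z_β = 2.054 + 0.842 = 2.896.
n = 2 × (2.896 / 0.39)² = 2 × 7.426² = 2 × 55.14 = 110.3.
Round up to the next whole participant.

n = 111 per group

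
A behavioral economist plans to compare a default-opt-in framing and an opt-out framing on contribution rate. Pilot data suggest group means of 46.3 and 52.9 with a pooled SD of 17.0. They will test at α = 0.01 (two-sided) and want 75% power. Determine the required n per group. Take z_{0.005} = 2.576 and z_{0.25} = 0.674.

n = 141 per group

Cohen's d = |M₁ − M₂| / SD_pooled = |46.3 − 52.9| / 17.0 = 6.6 / 17.0 = 0.388.
For two independent groups with equal n: n = 2·((z_{α/2} + z_β) / d)².
z_{α/2} + z_β = 2.576 + 0.674 = 3.250.
n = 2 × (3.250 / 0.388)² = 2 × 8.376² = 2 × 70.16 = 140.3.
Round up to the next whole participant.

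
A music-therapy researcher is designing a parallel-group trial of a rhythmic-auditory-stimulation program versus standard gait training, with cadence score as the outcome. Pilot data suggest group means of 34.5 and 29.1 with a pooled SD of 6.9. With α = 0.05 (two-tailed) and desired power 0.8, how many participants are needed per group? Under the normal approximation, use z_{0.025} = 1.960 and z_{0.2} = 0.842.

n = 26 per group

Cohen's d = |M₁ − M₂| / SD_pooled = |34.5 − 29.1| / 6.9 = 5.4 / 6.9 = 0.783.
For two independent groups with equal n: n = 2·((z_{α/2} + z_β) / d)².
z_{α/2} + z_β = 1.960 + 0.842 = 2.802.
n = 2 × (2.802 / 0.783)² = 2 × 3.579² = 2 × 12.81 = 25.6.
Round up to the next whole participant.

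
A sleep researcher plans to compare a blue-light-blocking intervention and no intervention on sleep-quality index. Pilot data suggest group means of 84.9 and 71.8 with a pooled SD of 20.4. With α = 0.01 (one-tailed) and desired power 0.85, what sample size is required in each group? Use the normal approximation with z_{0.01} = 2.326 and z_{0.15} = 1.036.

Cohen's d = |M₁ − M₂| / SD_pooled = |84.9 − 71.8| / 20.4 = 13.1 / 20.4 = 0.642.
For two independent groups with equal n: n = 2·((z_{α} + z_β) / d)².
z_{α} + z_β = 2.326 + 1.036 = 3.362.
n = 2 × (3.362 / 0.642)² = 2 × 5.237² = 2 × 27.42 = 54.8.
Round up to the next whole participant.

n = 55 per group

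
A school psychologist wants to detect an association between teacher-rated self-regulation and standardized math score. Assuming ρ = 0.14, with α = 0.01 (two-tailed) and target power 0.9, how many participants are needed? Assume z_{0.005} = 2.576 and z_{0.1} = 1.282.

Fisher's z: C = ½·ln((1+r)/(1−r)) = ½·ln(1.3256) = 0.1409.
n = ((z_{α/2} + z_β)/C)² + 3.
(2.576 + 1.282) / 0.1409 = 3.858 / 0.1409 = 27.381.
n = 27.381² + 3 = 749.73 + 3 = 752.7.
Round up.

n = 753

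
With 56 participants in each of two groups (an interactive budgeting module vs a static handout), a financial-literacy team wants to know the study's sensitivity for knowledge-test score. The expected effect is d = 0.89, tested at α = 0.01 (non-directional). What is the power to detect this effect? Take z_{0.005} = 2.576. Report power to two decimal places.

For two equal groups, power = Φ(d·√(n/2) − z_{α/2}).
d·√(n/2) = 0.89 × √(56/2) = 0.89 × 5.292 = 4.709.
z_β = 4.709 − 2.576 = 2.133.
Power = Φ(2.133) = 0.984.

power ≈ 0.98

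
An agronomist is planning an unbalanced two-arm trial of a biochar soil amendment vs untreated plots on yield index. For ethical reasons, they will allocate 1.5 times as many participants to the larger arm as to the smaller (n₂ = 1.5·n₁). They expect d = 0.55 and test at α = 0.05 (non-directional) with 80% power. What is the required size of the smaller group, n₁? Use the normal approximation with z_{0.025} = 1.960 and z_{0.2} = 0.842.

With allocation ratio k = n₂/n₁ = 1.5, Var(x̄₁−x̄₂) = σ²(1/n₁ + 1/(k·n₁)) = σ²·(k+1)/(k·n₁).
So n₁ = (1 + 1/k)·((z_{α/2} + z_β)/d)² = 1.667 × (2.802/0.55)².
n₁ = 1.667 × 25.95 = 43.3.
Round up: n₁ = 44, giving n₂ = 1.5 × 44 = 66.

n₁ = 44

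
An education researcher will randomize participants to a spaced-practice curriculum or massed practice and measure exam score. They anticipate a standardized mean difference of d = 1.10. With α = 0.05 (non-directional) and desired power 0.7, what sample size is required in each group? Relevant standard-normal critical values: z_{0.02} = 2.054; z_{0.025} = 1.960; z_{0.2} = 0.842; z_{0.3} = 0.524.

For two independent groups with equal n: n = 2·((z_{α/2} + z_β) / d)².
z_{α/2} + z_β = 1.960 + 0.524 = 2.484.
n = 2 × (2.484 / 1.10)² = 2 × 2.258² = 2 × 5.10 = 10.2.
Round up to the next whole participant.

n = 11 per group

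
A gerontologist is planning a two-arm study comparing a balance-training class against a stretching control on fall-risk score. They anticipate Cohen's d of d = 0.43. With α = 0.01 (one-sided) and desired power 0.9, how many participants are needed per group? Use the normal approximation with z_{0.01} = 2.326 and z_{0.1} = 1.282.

n = 141 per group

For two independent groups with equal n: n = 2·((z_{α} + z_β) / d)².
z_{α} + z_β = 2.326 + 1.282 = 3.608.
n = 2 × (3.608 / 0.43)² = 2 × 8.391² = 2 × 70.40 = 140.8.
Round up to the next whole participant.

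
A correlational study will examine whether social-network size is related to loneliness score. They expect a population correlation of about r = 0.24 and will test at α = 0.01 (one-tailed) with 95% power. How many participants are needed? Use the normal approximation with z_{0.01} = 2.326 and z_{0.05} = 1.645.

Fisher's z: C = ½·ln((1+r)/(1−r)) = ½·ln(1.6316) = 0.2448.
n = ((z_{α} + z_β)/C)² + 3.
(2.326 + 1.645) / 0.2448 = 3.971 / 0.2448 = 16.221.
n = 16.221² + 3 = 263.13 + 3 = 266.1.
Round up.

n = 267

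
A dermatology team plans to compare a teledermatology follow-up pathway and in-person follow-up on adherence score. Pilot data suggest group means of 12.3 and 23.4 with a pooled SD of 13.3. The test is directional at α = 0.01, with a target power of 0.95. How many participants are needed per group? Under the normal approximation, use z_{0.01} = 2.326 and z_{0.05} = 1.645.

Cohen's d = |M₁ − M₂| / SD_pooled = |12.3 − 23.4| / 13.3 = 11.1 / 13.3 = 0.835.
For two independent groups with equal n: n = 2·((z_{α} + z_β) / d)².
z_{α} + z_β = 2.326 + 1.645 = 3.971.
n = 2 × (3.971 / 0.835)² = 2 × 4.756² = 2 × 22.62 = 45.2.
Round up to the next whole participant.

n = 46 per group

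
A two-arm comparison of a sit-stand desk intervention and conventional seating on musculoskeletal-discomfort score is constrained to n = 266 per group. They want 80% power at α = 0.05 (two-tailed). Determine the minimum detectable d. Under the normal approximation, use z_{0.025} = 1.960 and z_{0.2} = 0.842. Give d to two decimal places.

d_min ≈ 0.24

For two independent groups of n = 266 each: d_min = (z_{α/2} + z_β)·√(2/n).
z-sum = 1.960 + 0.842 = 2.802.
d_min = 2.802 × √(2/266) = 2.802 × 0.0867 = 0.243.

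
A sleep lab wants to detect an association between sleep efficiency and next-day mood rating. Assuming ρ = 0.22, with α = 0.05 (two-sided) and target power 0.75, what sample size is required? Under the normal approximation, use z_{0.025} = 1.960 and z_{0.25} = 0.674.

Fisher's z: C = ½·ln((1+r)/(1−r)) = ½·ln(1.5641) = 0.2237.
n = ((z_{α/2} + z_β)/C)² + 3.
(1.960 + 0.674) / 0.2237 = 2.634 / 0.2237 = 11.775.
n = 11.775² + 3 = 138.64 + 3 = 141.6.
Round up.

n = 142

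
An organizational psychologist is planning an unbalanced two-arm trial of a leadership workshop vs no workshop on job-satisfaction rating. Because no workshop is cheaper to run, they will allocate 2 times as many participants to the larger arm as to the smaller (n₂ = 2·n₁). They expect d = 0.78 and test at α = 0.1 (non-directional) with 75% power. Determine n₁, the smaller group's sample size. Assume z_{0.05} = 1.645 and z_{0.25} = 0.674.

With allocation ratio k = n₂/n₁ = 2, Var(x̄₁−x̄₂) = σ²(1/n₁ + 1/(k·n₁)) = σ²·(k+1)/(k·n₁).
So n₁ = (1 + 1/k)·((z_{α/2} + z_β)/d)² = 1.500 × (2.319/0.78)².
n₁ = 1.500 × 8.84 = 13.3.
Round up: n₁ = 14, giving n₂ = 2 × 14 = 28.

n₁ = 14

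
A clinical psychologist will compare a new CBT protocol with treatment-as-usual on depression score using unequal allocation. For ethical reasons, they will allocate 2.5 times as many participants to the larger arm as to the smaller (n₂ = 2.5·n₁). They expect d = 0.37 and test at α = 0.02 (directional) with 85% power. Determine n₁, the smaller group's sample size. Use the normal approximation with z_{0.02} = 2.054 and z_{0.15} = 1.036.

n₁ = 98

With allocation ratio k = n₂/n₁ = 2.5, Var(x̄₁−x̄₂) = σ²(1/n₁ + 1/(k·n₁)) = σ²·(k+1)/(k·n₁).
So n₁ = (1 + 1/k)·((z_{α} + z_β)/d)² = 1.400 × (3.090/0.37)².
n₁ = 1.400 × 69.75 = 97.6.
Round up: n₁ = 98, giving n₂ = 2.5 × 98 = 245.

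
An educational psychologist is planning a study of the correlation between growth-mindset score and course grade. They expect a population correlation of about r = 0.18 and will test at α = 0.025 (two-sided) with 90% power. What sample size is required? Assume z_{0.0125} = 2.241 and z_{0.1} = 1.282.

n = 378

Fisher's z: C = ½·ln((1+r)/(1−r)) = ½·ln(1.4390) = 0.1820.
n = ((z_{α/2} + z_β)/C)² + 3.
(2.241 + 1.282) / 0.1820 = 3.523 / 0.1820 = 19.357.
n = 19.357² + 3 = 374.70 + 3 = 377.7.
Round up.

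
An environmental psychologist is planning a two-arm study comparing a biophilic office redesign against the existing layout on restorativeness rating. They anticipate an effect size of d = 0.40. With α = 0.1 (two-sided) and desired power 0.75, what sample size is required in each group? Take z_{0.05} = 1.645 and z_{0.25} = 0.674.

n = 68 per group

For two independent groups with equal n: n = 2·((z_{α/2} + z_β) / d)².
z_{α/2} + z_β = 1.645 + 0.674 = 2.319.
n = 2 × (2.319 / 0.40)² = 2 × 5.797² = 2 × 33.61 = 67.2.
Round up to the next whole participant.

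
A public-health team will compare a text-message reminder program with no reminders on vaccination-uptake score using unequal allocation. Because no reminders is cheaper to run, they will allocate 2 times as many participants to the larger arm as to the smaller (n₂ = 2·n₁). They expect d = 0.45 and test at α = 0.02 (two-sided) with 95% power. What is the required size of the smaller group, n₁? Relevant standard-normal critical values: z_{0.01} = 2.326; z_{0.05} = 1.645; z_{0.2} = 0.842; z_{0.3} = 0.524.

n₁ = 117

With allocation ratio k = n₂/n₁ = 2, Var(x̄₁−x̄₂) = σ²(1/n₁ + 1/(k·n₁)) = σ²·(k+1)/(k·n₁).
So n₁ = (1 + 1/k)·((z_{α/2} + z_β)/d)² = 1.500 × (3.971/0.45)².
n₁ = 1.500 × 77.87 = 116.8.
Round up: n₁ = 117, giving n₂ = 2 × 117 = 234.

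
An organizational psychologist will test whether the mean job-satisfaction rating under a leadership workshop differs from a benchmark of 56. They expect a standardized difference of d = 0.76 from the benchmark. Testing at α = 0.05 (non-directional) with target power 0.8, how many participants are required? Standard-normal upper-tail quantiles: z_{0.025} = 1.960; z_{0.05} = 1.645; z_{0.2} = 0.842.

For a one-sample test: n = ((z_{α/2} + z_β) / d)².
z_{α/2} + z_β = 1.960 + 0.842 = 2.802.
n = (2.802 / 0.76)² = 3.687² = 13.59.
Round up.

n = 14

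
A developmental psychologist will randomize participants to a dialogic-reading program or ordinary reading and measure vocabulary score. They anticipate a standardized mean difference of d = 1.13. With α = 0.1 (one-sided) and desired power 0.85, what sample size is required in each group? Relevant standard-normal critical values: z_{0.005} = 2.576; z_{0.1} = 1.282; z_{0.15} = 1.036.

n = 9 per group

For two independent groups with equal n: n = 2·((z_{α} + z_β) / d)².
z_{α} + z_β = 1.282 + 1.036 = 2.318.
n = 2 × (2.318 / 1.13)² = 2 × 2.051² = 2 × 4.21 = 8.4.
Round up to the next whole participant.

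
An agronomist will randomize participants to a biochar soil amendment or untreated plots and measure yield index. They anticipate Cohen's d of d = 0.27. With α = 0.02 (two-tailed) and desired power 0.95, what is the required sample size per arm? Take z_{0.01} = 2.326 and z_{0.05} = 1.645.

For two independent groups with equal n: n = 2·((z_{α/2} + z_β) / d)².
z_{α/2} + z_β = 2.326 + 1.645 = 3.971.
n = 2 × (3.971 / 0.27)² = 2 × 14.707² = 2 × 216.31 = 432.6.
Round up to the next whole participant.

n = 433 per group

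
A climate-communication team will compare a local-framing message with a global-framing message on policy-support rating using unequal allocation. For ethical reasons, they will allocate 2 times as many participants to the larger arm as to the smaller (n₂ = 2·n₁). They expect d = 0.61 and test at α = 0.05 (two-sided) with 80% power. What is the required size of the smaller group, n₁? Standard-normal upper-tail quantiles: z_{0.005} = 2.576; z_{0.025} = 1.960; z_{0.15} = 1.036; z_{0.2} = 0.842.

n₁ = 32

With allocation ratio k = n₂/n₁ = 2, Var(x̄₁−x̄₂) = σ²(1/n₁ + 1/(k·n₁)) = σ²·(k+1)/(k·n₁).
So n₁ = (1 + 1/k)·((z_{α/2} + z_β)/d)² = 1.500 × (2.802/0.61)².
n₁ = 1.500 × 21.10 = 31.6.
Round up: n₁ = 32, giving n₂ = 2 × 32 = 64.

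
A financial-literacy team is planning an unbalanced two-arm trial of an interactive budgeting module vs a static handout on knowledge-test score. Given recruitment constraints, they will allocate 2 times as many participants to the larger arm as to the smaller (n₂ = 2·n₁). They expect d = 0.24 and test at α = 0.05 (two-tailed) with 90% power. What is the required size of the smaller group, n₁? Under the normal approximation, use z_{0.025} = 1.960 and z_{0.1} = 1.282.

n₁ = 274

With allocation ratio k = n₂/n₁ = 2, Var(x̄₁−x̄₂) = σ²(1/n₁ + 1/(k·n₁)) = σ²·(k+1)/(k·n₁).
So n₁ = (1 + 1/k)·((z_{α/2} + z_β)/d)² = 1.500 × (3.242/0.24)².
n₁ = 1.500 × 182.48 = 273.7.
Round up: n₁ = 274, giving n₂ = 2 × 274 = 548.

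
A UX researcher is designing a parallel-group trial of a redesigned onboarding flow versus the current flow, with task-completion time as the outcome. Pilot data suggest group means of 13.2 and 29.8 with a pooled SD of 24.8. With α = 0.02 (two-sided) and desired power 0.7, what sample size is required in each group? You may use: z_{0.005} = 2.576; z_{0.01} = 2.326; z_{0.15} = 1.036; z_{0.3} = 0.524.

n = 37 per group

Cohen's d = |M₁ − M₂| / SD_pooled = |13.2 − 29.8| / 24.8 = 16.6 / 24.8 = 0.669.
For two independent groups with equal n: n = 2·((z_{α/2} + z_β) / d)².
z_{α/2} + z_β = 2.326 + 0.524 = 2.850.
n = 2 × (2.850 / 0.669)² = 2 × 4.260² = 2 × 18.15 = 36.3.
Round up to the next whole participant.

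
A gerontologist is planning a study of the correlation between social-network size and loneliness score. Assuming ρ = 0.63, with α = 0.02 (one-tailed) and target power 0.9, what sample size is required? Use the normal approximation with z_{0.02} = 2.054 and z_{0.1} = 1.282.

n = 24

Fisher's z: C = ½·ln((1+r)/(1−r)) = ½·ln(4.4054) = 0.7414.
n = ((z_{α} + z_β)/C)² + 3.
(2.054 + 1.282) / 0.7414 = 3.336 / 0.7414 = 4.500.
n = 4.500² + 3 = 20.25 + 3 = 23.2.
Round up.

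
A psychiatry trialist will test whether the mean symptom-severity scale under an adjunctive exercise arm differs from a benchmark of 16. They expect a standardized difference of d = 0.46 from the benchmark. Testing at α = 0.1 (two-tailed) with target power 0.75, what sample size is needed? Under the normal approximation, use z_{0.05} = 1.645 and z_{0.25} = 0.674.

n = 26

For a one-sample test: n = ((z_{α/2} + z_β) / d)².
z_{α/2} + z_β = 1.645 + 0.674 = 2.319.
n = (2.319 / 0.46)² = 5.041² = 25.41.
Round up.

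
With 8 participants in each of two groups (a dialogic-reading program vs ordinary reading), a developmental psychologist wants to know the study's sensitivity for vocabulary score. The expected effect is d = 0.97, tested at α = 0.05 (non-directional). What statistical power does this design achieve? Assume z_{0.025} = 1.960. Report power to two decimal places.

power ≈ 0.49

For two equal groups, power = Φ(d·√(n/2) − z_{α/2}).
d·√(n/2) = 0.97 × √(8/2) = 0.97 × 2.000 = 1.940.
z_β = 1.940 − 1.960 = -0.020.
Power = Φ(-0.020) = 0.492.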